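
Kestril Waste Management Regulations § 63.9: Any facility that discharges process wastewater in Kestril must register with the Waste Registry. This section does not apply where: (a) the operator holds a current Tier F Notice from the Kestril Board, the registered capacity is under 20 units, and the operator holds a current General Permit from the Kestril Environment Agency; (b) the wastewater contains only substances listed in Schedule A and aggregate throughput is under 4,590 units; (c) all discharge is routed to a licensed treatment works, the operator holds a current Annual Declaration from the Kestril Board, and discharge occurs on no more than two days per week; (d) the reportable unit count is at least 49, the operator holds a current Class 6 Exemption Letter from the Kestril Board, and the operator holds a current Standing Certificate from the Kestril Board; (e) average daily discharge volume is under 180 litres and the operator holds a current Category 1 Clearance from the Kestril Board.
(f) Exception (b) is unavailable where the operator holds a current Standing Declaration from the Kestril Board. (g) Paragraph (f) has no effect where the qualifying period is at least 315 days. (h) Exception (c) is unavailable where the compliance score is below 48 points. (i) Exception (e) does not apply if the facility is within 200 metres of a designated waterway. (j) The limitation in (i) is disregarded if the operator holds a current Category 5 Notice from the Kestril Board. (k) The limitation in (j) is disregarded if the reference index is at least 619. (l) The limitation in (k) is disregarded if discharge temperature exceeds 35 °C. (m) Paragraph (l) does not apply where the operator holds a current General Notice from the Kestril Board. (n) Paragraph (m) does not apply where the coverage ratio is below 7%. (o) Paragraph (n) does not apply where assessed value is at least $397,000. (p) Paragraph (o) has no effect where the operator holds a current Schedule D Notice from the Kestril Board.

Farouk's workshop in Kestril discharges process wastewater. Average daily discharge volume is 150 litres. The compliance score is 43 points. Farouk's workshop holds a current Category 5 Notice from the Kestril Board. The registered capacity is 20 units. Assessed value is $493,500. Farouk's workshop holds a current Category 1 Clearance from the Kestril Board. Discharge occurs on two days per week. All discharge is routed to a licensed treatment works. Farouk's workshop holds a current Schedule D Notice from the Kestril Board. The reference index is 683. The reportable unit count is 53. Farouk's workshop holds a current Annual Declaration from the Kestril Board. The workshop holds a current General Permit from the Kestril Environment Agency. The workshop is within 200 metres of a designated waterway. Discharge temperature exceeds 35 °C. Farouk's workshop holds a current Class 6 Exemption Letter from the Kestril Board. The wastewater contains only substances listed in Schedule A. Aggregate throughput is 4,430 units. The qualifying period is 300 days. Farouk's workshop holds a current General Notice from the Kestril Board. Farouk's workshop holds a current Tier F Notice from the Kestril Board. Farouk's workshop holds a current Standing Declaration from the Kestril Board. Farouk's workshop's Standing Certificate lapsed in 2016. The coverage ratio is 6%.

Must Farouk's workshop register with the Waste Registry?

Exception (a) fails — the registered capacity is 20 units, not under 20 units.
Exception (b): the wastewater is Schedule-A-only; aggregate throughput is 4,430 units, under the 4,590 units limit — every condition holds. But applying paragraphs (f)–(g): (f) applies — a current Standing Declaration is held. (g), which would lift (f), is inapplicable — the qualifying period is 300 days, short of 315 days. So (b) is unavailable.
Exception (c)'s conditions are all satisfied: discharge is routed to a licensed treatment works; a current Annual Declaration is held; discharge occurs on no more than two days per week. But: (h) applies — the compliance score is 43 points, below the 48 points limit. (c) is therefore removed.
Exception (d) does not apply: the Standing Certificate is not current.
Exception (e) is satisfied on its face — average daily discharge volume is 150 litres, under the 180 litres limit; a current Category 1 Clearance is held. Considering the limiting provisions: (i) applies (the workshop is within 200 m of a designated waterway), but is overridden by (j): (j) is engaged — a current Category 5 Notice is held. (k) applies (the reference index is 683, meeting the 619 threshold), but yields to (l): (l) operates against (k): discharge temperature exceeds 35 °C. (m) operates (a current General Notice is held), but is set aside by (n): (n) operates against (m): the coverage ratio is 6%, below the 7% limit. (o) operates (assessed value is $493,500, meeting the $397,000 threshold), but is set aside by (p): (p) is triggered — a current Schedule D Notice is held. Exception (e) stands.

No — exception (e) applies; Farouk's workshop is not required to register with the Waste Registry.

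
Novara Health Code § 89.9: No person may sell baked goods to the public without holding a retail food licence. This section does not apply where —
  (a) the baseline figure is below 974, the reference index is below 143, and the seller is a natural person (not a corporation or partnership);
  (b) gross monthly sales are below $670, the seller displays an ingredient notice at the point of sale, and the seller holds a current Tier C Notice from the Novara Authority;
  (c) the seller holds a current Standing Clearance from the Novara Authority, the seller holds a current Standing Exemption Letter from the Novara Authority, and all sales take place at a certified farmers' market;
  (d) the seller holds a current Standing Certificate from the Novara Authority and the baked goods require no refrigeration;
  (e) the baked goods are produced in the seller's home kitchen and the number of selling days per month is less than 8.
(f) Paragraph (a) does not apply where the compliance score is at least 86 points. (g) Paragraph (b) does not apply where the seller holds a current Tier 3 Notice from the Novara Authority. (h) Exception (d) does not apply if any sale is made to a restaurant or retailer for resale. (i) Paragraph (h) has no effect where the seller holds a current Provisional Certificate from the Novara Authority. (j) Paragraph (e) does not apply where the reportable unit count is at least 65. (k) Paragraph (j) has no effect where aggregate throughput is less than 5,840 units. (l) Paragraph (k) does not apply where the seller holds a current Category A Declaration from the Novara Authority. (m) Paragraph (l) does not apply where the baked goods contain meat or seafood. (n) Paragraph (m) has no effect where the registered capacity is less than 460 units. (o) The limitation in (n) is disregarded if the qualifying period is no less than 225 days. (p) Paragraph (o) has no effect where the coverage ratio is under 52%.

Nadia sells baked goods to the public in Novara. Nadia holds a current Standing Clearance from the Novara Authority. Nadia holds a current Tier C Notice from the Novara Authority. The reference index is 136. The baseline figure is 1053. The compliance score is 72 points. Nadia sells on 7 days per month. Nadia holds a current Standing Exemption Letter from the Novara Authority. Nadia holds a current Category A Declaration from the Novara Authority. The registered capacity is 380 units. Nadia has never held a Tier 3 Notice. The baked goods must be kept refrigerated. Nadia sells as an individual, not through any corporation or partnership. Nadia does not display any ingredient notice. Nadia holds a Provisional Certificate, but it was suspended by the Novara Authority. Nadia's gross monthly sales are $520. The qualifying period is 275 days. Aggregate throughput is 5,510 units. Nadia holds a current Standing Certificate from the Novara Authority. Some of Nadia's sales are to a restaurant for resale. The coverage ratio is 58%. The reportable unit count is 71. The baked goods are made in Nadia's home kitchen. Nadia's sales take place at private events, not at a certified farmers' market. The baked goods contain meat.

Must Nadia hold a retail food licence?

Exception (a) does not apply: the baseline figure is 1,053, not below 974.
Exception (b) requires that the seller displays an ingredient notice at the point of sale; but no ingredient notice is displayed, so (b) is unavailable.
Exception (c) fails — sales are at private events, not a certified farmers' market.
Exception (d) does not apply: the baked goods require refrigeration.
All of (e)'s requirements are met (the baked goods are home-kitchen produced; the number of selling days per month is 7, less than the 8 limit). Applying paragraphs (j)–(p): (j) is engaged (the reportable unit count is 71, meeting the 65 threshold), but is overridden by (k): (k) operates against (j): aggregate throughput is 5,510 units, less than the 5,840 units limit. (l) would limit (k) — a current Category A Declaration is held — but (m) sets (l) aside: (m) is engaged — the baked goods contain meat. (n) would limit (m) — the registered capacity is 380 units, less than the 460 units limit — but (o) sets (n) aside: (o) operates against (n): the qualifying period is 275 days, meeting the 225 days threshold. (p) is not triggered (the coverage ratio is 58%, not under 52%), so (o) stands. So (e) applies.

No — exception (e) applies; Nadia is not required to hold a retail food licence.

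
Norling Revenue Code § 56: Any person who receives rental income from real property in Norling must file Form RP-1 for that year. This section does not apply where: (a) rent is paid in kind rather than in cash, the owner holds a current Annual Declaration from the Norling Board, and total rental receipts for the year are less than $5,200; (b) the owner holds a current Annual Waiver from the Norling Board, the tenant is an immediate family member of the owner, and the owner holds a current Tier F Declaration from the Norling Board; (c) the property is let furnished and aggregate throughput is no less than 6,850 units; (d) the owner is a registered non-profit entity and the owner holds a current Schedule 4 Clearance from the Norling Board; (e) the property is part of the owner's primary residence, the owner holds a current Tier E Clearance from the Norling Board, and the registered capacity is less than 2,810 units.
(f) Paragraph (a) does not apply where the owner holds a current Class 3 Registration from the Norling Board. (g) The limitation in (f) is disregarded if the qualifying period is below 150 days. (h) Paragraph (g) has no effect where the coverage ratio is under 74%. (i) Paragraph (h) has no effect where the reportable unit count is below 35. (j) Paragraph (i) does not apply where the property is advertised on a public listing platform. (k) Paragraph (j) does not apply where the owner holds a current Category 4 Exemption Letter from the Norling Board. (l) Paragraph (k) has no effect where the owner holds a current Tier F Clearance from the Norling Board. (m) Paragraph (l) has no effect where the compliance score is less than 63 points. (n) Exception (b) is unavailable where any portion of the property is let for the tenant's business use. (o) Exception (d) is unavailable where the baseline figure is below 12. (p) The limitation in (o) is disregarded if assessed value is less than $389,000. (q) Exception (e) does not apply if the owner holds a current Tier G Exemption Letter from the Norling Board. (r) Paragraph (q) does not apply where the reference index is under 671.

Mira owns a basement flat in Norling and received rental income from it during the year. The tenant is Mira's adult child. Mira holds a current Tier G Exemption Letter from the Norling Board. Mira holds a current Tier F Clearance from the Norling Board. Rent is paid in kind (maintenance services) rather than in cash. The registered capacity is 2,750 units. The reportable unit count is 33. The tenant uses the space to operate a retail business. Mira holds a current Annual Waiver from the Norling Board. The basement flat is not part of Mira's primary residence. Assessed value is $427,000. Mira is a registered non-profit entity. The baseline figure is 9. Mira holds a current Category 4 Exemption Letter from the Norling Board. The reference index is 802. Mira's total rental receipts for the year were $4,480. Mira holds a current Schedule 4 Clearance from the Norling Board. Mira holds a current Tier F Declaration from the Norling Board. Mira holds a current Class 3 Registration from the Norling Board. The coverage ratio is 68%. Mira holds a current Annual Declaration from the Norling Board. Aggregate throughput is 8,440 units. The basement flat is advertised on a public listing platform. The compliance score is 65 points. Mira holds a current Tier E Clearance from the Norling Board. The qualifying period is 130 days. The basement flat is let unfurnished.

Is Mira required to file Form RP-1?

Yes — Mira must file Form RP-1.

Exception (a) is satisfied on its face — rent is paid in kind; a current Annual Declaration is held; total rental receipts for the year are $4,480, less than the $5,200 limit. However, paragraphs (f)–(m) must be considered: (f) operates — a current Class 3 Registration is held. (g) applies (the qualifying period is 130 days, below the 150 days limit), but yields to (h): (h) applies — the coverage ratio is 68%, under the 74% limit. (i) is triggered (the reportable unit count is 33, below the 35 limit), but is itself disapplied by (j): (j) operates against (i): the property is publicly advertised. (k) would limit (j) — a current Category 4 Exemption Letter is held — but (l) sets (k) aside: (l) is engaged — a current Tier F Clearance is held. (m), which would lift (l), is not engaged — the compliance score is 65 points, not less than 63 points. Exception (a) does not apply.
Exception (b)'s conditions are all satisfied: a current Annual Waiver is held; the tenant is an immediate family member; a current Tier F Declaration is held. Turning to paragraph (n): (n) is engaged — the space is let for business use. Exception (b) does not apply.
Exception (c) does not apply: the property is let unfurnished.
Exception (d) is satisfied on its face — Mira is a registered non-profit; a current Schedule 4 Clearance is held. However, paragraphs (o)–(p) must be considered: (o) operates against (d): the baseline figure is 9, below the 12 limit. (p) does not operate here (assessed value is $427,000, not less than $389,000), so (o) stands. Exception (d) does not apply.
Exception (e) requires that the property is part of the owner's primary residence; but the basement flat is not part of the primary residence, so (e) is unavailable.
Every exception is unavailable, so the rule governs.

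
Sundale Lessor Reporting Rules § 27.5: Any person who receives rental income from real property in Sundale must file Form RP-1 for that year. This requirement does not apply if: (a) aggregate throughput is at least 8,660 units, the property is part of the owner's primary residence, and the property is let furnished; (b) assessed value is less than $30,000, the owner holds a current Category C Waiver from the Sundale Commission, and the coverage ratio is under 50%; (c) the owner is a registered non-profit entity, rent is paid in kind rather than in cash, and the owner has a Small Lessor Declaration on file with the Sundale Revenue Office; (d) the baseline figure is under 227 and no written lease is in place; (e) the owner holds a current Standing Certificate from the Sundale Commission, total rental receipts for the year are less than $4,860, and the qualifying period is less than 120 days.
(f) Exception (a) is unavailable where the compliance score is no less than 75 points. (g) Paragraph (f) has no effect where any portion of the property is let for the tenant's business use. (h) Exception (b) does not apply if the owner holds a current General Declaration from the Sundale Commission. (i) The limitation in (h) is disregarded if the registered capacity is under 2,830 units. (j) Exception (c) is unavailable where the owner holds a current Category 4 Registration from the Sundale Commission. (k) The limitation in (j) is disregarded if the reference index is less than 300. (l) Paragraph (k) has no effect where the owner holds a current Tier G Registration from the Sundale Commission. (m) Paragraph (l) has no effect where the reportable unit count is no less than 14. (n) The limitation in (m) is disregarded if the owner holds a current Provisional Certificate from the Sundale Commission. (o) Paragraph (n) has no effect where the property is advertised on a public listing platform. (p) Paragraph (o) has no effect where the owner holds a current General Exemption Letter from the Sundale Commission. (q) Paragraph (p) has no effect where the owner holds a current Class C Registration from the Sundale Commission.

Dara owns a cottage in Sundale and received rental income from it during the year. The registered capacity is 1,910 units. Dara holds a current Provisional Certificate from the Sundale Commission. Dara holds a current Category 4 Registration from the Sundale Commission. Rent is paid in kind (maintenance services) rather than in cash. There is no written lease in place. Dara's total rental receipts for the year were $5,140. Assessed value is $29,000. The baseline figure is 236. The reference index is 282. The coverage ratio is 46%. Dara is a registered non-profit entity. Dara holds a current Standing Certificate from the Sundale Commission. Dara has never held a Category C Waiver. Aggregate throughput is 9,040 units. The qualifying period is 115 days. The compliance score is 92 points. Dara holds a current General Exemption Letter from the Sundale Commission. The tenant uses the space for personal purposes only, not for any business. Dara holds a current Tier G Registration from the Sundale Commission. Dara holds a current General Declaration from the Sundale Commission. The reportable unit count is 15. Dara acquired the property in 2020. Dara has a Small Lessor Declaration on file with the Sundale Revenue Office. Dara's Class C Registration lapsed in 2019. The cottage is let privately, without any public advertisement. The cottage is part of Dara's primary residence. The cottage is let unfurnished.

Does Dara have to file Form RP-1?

Exception (a) does not apply: the property is let unfurnished.
Exception (b) requires that the owner holds a current Category C Waiver from the Sundale Commission; but the Category C Waiver is not current, so (b) is unavailable.
All of (c)'s requirements are met (Dara is a registered non-profit; rent is paid in kind; a Small Lessor Declaration is on file). But: (j) applies — a current Category 4 Registration is held. (k) applies (the reference index is 282, less than the 300 limit), but is displaced by (l): (l) operates — a current Tier G Registration is held. (m) applies (the reportable unit count is 15, meeting the 14 threshold), but is itself disapplied by (n): (n) is triggered — a current Provisional Certificate is held. (o) is inapplicable (the property is let privately without advertisement), so (n) stands. So (c) is unavailable.
Exception (d) does not apply: the baseline figure is 236, not under 227.
Exception (e) fails — total rental receipts for the year are $5,140, not less than $4,860.
No exception displaces § 27.5.

Yes — Dara must file Form RP-1.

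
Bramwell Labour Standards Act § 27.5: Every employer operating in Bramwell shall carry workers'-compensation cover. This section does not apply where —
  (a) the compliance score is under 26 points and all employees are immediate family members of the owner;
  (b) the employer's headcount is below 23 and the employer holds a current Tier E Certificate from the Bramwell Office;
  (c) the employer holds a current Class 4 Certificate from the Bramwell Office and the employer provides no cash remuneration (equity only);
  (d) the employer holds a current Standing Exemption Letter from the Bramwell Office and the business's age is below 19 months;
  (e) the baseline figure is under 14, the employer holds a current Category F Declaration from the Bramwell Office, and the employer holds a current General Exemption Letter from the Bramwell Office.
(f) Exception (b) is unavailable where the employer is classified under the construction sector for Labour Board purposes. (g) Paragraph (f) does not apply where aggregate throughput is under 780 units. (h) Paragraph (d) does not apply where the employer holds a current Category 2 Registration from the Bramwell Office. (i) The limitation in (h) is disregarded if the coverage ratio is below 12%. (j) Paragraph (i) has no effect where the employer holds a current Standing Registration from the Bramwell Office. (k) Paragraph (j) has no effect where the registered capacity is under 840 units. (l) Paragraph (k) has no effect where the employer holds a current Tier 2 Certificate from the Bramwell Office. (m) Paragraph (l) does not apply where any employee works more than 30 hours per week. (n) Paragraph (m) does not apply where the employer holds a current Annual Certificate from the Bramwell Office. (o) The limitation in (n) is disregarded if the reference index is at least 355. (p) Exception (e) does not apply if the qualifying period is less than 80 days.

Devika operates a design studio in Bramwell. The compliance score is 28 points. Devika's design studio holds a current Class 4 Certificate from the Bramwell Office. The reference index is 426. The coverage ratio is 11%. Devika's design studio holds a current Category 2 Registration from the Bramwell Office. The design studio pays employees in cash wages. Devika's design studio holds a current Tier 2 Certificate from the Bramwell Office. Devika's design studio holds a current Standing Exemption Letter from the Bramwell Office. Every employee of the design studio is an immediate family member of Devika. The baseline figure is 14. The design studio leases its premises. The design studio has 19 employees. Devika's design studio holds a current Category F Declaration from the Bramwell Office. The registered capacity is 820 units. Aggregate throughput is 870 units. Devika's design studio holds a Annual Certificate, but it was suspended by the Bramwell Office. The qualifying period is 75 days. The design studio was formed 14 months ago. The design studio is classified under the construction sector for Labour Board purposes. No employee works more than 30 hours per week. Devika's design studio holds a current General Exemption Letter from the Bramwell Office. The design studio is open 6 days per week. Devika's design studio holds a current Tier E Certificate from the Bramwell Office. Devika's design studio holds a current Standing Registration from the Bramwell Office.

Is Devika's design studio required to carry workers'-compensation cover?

Exception (a) fails — the compliance score is 28 points, not under 26 points.
Exception (b)'s conditions are all satisfied: the employer's headcount is 19, below the 23 limit; a current Tier E Certificate is held. However, paragraphs (f)–(g) must be considered: (f) is triggered — the design studio is classified under the construction sector. (g), which would lift (f), does not operate here — aggregate throughput is 870 units, not under 780 units. (b) is therefore removed.
Exception (c) fails — employees are paid cash wages.
All of (d)'s requirements are met (a current Standing Exemption Letter is held; the business's age is 14 months, below the 19 months limit). But applying paragraphs (h)–(o): (h) operates against (d): a current Category 2 Registration is held. (i) is engaged (the coverage ratio is 11%, below the 12% limit), but yields to (j): (j) is engaged — a current Standing Registration is held. (k) operates (the registered capacity is 820 units, under the 840 units limit), but yields to (l): (l) operates against (k): a current Tier 2 Certificate is held. (m), which would lift (l), is not triggered — no employee exceeds 30 hours/week. So (d) is unavailable.
Exception (e) fails — the baseline figure is 14, not under 14.
Every exception is unavailable, so the rule governs.

Yes — Devika's design studio must carry workers'-compensation cover.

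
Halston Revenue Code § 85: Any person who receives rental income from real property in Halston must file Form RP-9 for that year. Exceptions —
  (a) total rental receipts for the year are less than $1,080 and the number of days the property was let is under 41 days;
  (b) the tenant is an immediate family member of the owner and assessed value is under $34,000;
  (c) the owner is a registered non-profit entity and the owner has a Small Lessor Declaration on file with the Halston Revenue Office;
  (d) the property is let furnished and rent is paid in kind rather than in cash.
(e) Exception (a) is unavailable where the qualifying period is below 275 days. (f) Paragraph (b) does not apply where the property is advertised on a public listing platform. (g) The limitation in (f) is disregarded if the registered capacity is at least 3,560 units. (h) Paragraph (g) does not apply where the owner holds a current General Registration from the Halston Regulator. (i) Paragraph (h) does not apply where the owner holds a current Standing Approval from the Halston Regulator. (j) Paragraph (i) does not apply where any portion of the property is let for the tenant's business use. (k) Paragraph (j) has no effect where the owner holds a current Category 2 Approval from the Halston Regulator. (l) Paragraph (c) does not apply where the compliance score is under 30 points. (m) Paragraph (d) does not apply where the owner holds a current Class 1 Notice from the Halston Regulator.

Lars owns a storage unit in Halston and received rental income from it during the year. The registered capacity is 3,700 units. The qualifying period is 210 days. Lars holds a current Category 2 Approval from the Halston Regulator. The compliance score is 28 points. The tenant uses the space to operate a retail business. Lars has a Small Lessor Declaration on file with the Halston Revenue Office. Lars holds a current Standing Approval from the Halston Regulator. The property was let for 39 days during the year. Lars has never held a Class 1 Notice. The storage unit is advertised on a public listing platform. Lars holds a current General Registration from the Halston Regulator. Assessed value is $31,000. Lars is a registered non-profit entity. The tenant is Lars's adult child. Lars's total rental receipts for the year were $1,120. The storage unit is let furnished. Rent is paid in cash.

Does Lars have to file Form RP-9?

No — exception (b) applies; Lars is not required to file Form RP-9.

Exception (a) requires that total rental receipts for the year are less than $1,080; but total rental receipts for the year are $1,120, not less than $1,080, so (a) is unavailable.
Exception (b) is satisfied on its face — the tenant is an immediate family member; assessed value is $31,000, under the $34,000 limit. Considering the limiting provisions: (f) is triggered (the property is publicly advertised), but is displaced by (g): (g) operates against (f): the registered capacity is 3,700 units, meeting the 3,560 units threshold. (h) applies (a current General Registration is held), but is set aside by (i): (i) operates against (h): a current Standing Approval is held. (j) would limit (i) — the space is let for business use — but (k) sets (j) aside: (k) operates against (j): a current Category 2 Approval is held. Exception (b) stands.
Exception (c)'s conditions are all satisfied: Lars is a registered non-profit; a Small Lessor Declaration is on file. But applying paragraph (l): (l) operates — the compliance score is 28 points, under the 30 points limit. So (c) is unavailable.
Exception (d) requires that rent is paid in kind rather than in cash; but rent is paid in cash, so (d) is unavailable.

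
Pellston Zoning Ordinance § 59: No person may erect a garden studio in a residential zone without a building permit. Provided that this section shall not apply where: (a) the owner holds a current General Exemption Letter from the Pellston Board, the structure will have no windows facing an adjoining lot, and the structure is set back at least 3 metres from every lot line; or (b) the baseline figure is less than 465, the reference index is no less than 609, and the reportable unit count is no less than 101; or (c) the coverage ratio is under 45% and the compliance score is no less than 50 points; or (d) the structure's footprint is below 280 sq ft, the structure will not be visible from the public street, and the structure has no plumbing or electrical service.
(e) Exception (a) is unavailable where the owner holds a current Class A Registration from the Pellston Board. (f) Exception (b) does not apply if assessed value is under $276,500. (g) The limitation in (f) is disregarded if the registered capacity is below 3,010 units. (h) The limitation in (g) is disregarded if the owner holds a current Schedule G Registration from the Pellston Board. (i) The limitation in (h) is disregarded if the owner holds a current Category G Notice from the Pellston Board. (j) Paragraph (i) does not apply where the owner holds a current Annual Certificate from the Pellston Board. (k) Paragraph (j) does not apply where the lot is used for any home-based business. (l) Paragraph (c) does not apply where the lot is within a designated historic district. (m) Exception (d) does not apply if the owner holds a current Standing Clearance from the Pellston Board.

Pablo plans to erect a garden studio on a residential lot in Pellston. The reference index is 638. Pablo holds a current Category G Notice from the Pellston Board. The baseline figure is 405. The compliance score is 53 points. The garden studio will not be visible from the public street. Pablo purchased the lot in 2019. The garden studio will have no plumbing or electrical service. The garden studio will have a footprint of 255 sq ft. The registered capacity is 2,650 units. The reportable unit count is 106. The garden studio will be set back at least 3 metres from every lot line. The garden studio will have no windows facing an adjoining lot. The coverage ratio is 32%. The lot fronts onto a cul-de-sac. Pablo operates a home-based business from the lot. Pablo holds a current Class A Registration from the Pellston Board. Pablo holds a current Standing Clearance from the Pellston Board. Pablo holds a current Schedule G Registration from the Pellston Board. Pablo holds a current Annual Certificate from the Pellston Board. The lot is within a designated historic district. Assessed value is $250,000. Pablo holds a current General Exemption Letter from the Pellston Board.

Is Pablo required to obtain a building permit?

No — exception (b) applies; Pablo does not need a building permit.

All of (a)'s requirements are met (a current General Exemption Letter is held; no windows face an adjoining lot; the setback is at least 3 m on every side). But applying paragraph (e): (e) is engaged — a current Class A Registration is held. So (a) is unavailable.
All of (b)'s requirements are met (the baseline figure is 405, less than the 465 limit; the reference index is 638, meeting the 609 threshold; the reportable unit count is 106, meeting the 101 threshold). Under paragraphs (f)–(k): (f) is triggered (assessed value is $250,000, under the $276,500 limit), but is itself disapplied by (g): (g) applies — the registered capacity is 2,650 units, below the 3,010 units limit. (h) would limit (g) — a current Schedule G Registration is held — but (i) sets (h) aside: (i) operates against (h): a current Category G Notice is held. (j) is triggered (a current Annual Certificate is held), but is displaced by (k): (k) operates against (j): a home-based business operates on the lot. Exception (b) stands.
Exception (c)'s conditions are all satisfied: the coverage ratio is 32%, under the 45% limit; the compliance score is 53 points, meeting the 50 points threshold. But applying paragraph (l): (l) operates against (c): the lot is in a historic district. (c) is therefore removed.
All of (d)'s requirements are met (the structure's footprint is 255 sq ft, below the 280 sq ft limit; the structure will not be visible from the street; there is no plumbing or electrical service). But: (m) operates against (d): a current Standing Clearance is held. (d) is therefore removed.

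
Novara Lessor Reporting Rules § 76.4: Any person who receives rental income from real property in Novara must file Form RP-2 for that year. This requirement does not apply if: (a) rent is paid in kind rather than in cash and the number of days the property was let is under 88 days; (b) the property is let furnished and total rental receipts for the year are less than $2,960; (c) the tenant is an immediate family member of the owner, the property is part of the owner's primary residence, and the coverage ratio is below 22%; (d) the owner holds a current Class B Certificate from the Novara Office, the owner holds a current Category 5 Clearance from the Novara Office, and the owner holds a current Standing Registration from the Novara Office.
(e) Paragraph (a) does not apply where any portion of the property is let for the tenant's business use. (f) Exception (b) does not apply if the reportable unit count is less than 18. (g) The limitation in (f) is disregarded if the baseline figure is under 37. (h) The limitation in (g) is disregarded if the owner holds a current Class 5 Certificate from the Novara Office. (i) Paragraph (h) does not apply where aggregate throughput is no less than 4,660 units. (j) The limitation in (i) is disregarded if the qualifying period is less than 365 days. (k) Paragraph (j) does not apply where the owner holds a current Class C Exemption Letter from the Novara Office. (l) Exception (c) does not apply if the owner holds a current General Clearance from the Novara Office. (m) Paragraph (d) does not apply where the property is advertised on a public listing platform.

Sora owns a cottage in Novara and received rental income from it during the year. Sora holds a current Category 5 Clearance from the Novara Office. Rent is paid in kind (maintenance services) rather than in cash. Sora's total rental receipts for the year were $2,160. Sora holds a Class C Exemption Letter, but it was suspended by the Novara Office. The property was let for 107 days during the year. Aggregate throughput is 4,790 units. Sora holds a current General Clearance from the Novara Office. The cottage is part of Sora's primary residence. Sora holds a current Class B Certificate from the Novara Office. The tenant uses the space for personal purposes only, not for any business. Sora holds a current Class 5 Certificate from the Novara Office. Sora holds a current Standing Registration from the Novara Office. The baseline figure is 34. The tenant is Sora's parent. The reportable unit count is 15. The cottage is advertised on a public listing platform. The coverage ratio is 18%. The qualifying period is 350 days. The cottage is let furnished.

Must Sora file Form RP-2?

Exception (a) fails — the number of days the property was let is 107 days, not under 88 days.
All of (b)'s requirements are met (the property is let furnished; total rental receipts for the year are $2,160, less than the $2,960 limit). However, paragraphs (f)–(k) must be considered: (f) operates against (b): the reportable unit count is 15, less than the 18 limit. (g) would limit (f) — the baseline figure is 34, under the 37 limit — but (h) sets (g) aside: (h) operates against (g): a current Class 5 Certificate is held. (i) would limit (h) — aggregate throughput is 4,790 units, meeting the 4,660 units threshold — but (j) sets (i) aside: (j) operates against (i): the qualifying period is 350 days, less than the 365 days limit. (k) is not engaged (the Class C Exemption Letter is not current), so (j) stands. (b) is therefore removed.
Exception (c): the tenant is an immediate family member; the cottage is part of the primary residence; the coverage ratio is 18%, below the 22% limit — every condition holds. But applying paragraph (l): (l) operates against (c): a current General Clearance is held. So (c) is unavailable.
All of (d)'s requirements are met (a current Class B Certificate is held; a current Category 5 Clearance is held; a current Standing Registration is held). However, paragraph (m) must be considered: (m) operates against (d): the property is publicly advertised. (d) is therefore removed.
No exception displaces § 76.4.

Yes — Sora must file Form RP-2.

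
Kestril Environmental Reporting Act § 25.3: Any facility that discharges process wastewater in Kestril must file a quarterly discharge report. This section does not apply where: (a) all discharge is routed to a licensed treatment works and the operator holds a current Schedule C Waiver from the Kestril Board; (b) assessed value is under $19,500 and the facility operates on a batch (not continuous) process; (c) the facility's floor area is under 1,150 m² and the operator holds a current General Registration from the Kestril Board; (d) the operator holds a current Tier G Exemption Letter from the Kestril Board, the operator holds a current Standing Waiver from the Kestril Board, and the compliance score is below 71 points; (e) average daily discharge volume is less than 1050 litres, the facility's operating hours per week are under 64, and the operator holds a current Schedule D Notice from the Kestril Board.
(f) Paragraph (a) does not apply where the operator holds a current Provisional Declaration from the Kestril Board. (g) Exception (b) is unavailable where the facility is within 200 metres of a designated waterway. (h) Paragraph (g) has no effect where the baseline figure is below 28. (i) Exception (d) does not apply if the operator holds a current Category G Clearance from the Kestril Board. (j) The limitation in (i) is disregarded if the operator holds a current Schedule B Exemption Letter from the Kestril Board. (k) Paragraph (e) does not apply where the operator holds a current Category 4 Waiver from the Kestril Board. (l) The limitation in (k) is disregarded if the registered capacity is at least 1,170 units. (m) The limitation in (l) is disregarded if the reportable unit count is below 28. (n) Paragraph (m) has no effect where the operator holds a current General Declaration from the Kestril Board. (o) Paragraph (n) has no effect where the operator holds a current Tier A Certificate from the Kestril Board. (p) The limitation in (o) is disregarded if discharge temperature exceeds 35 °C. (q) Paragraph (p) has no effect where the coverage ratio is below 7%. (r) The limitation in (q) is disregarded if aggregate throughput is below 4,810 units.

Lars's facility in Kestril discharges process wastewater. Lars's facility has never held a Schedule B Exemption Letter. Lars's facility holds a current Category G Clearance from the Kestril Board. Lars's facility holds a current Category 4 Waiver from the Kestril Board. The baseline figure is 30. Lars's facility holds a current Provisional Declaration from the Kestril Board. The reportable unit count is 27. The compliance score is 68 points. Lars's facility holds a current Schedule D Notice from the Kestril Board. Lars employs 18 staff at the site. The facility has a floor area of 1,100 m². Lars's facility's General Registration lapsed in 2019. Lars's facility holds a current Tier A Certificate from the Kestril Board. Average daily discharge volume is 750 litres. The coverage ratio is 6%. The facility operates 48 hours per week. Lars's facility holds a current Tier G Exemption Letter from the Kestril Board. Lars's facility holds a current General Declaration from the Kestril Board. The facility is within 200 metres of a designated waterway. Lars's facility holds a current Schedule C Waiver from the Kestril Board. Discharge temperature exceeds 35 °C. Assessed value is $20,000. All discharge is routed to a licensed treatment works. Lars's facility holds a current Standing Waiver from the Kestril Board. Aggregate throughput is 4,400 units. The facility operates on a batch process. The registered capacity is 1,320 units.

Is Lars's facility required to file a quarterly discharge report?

No — exception (e) applies; Lars's facility is not required to file a quarterly discharge report.

Exception (a): discharge is routed to a licensed treatment works; a current Schedule C Waiver is held — every condition holds. However, paragraph (f) must be considered: (f) operates against (a): a current Provisional Declaration is held. Exception (a) does not apply.
Exception (b) requires that assessed value is under $19,500; but assessed value is $20,000, not under $19,500, so (b) is unavailable.
Exception (c) requires that the operator holds a current General Registration from the Kestril Board; but there is no General Registration in force, so (c) is unavailable.
Exception (d)'s conditions are all satisfied: a current Tier G Exemption Letter is held; a current Standing Waiver is held; the compliance score is 68 points, below the 71 points limit. However, paragraphs (i)–(j) must be considered: (i) operates against (d): a current Category G Clearance is held. (j), which would lift (i), is not triggered — no current Schedule B Exemption Letter is held. (d) is therefore removed.
Exception (e): average daily discharge volume is 750 litres, less than the 1050 litres limit; the facility's operating hours per week are 48, under the 64 limit; a current Schedule D Notice is held — every condition holds. As to paragraphs (k)–(r): (k) would limit (e) — a current Category 4 Waiver is held — but (l) sets (k) aside: (l) operates against (k): the registered capacity is 1,320 units, meeting the 1,170 units threshold. (m) is triggered (the reportable unit count is 27, below the 28 limit), but is itself disapplied by (n): (n) applies — a current General Declaration is held. (o) is engaged (a current Tier A Certificate is held), but yields to (p): (p) is triggered — discharge temperature exceeds 35 °C. (q) would limit (p) — the coverage ratio is 6%, below the 7% limit — but (r) sets (q) aside: (r) applies — aggregate throughput is 4,400 units, below the 4,810 units limit. Exception (e) stands.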